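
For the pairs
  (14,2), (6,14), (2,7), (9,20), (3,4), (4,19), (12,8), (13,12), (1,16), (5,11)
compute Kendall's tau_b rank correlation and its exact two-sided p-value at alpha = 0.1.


Step 1: Enumerate the 45 unordered pairs (i,j) with i<j and classify each by sign(x_j-x_i) * sign(y_j-y_i).
  (1,2):dx=-8,dy=+12->D; (1,3):dx=-12,dy=+5->D; (1,4):dx=-5,dy=+18->D; (1,5):dx=-11,dy=+2->D
  (1,6):dx=-10,dy=+17->D; (1,7):dx=-2,dy=+6->D; (1,8):dx=-1,dy=+10->D; (1,9):dx=-13,dy=+14->D
  (1,10):dx=-9,dy=+9->D; (2,3):dx=-4,dy=-7->C; (2,4):dx=+3,dy=+6->C; (2,5):dx=-3,dy=-10->C
  (2,6):dx=-2,dy=+5->D; (2,7):dx=+6,dy=-6->D; (2,8):dx=+7,dy=-2->D; (2,9):dx=-5,dy=+2->D
  (2,10):dx=-1,dy=-3->C; (3,4):dx=+7,dy=+13->C; (3,5):dx=+1,dy=-3->D; (3,6):dx=+2,dy=+12->C
  (3,7):dx=+10,dy=+1->C; (3,8):dx=+11,dy=+5->C; (3,9):dx=-1,dy=+9->D; (3,10):dx=+3,dy=+4->C
  (4,5):dx=-6,dy=-16->C; (4,6):dx=-5,dy=-1->C; (4,7):dx=+3,dy=-12->D; (4,8):dx=+4,dy=-8->D
  (4,9):dx=-8,dy=-4->C; (4,10):dx=-4,dy=-9->C; (5,6):dx=+1,dy=+15->C; (5,7):dx=+9,dy=+4->C
  (5,8):dx=+10,dy=+8->C; (5,9):dx=-2,dy=+12->D; (5,10):dx=+2,dy=+7->C; (6,7):dx=+8,dy=-11->D
  (6,8):dx=+9,dy=-7->D; (6,9):dx=-3,dy=-3->C; (6,10):dx=+1,dy=-8->D; (7,8):dx=+1,dy=+4->C
  (7,9):dx=-11,dy=+8->D; (7,10):dx=-7,dy=+3->D; (8,9):dx=-12,dy=+4->D; (8,10):dx=-8,dy=-1->C
  (9,10):dx=+4,dy=-5->D
Step 2: C = 20, D = 25, total pairs = 45.
Step 3: tau = (C - D)/(n(n-1)/2) = (20 - 25)/45 = -0.111111.
Step 4: Exact two-sided p-value (enumerate n! = 3628800 permutations of y under H0): p = 0.727490.
Step 5: alpha = 0.1. fail to reject H0.

tau_b = -0.1111 (C=20, D=25), p = 0.727490, fail to reject H0.


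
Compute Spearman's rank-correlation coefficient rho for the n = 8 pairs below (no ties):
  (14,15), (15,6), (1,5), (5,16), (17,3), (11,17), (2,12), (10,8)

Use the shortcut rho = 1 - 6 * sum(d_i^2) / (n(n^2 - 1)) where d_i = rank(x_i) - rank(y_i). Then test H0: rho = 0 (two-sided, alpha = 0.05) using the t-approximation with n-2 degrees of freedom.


Step 1: Rank x and y separately (midranks; no ties here).
rank(x): 14->6, 15->7, 1->1, 5->3, 17->8, 11->5, 2->2, 10->4
rank(y): 15->6, 6->3, 5->2, 16->7, 3->1, 17->8, 12->5, 8->4
Step 2: d_i = R_x(i) - R_y(i); compute d_i^2.
  (6-6)^2=0, (7-3)^2=16, (1-2)^2=1, (3-7)^2=16, (8-1)^2=49, (5-8)^2=9, (2-5)^2=9, (4-4)^2=0
sum(d^2) = 100.
Step 3: rho = 1 - 6*100 / (8*(8^2 - 1)) = 1 - 600/504 = -0.190476.
Step 4: Under H0, t = rho * sqrt((n-2)/(1-rho^2)) = -0.4753 ~ t(6).
Step 5: Two-sided p-value from the t-distribution with 6 df = 0.651401.
Step 6: alpha = 0.05. fail to reject H0.

rho = -0.1905, p = 0.651401, fail to reject H0 at alpha = 0.05.


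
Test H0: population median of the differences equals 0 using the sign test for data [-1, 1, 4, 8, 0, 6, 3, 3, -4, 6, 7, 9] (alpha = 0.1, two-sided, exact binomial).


Step 1: Discard zero differences. Original n = 12; n_eff = number of nonzero differences = 11.
Nonzero differences (with sign): -1, +1, +4, +8, +6, +3, +3, -4, +6, +7, +9
Step 2: Count signs: positive = 9, negative = 2.
Step 3: Under H0: P(positive) = 0.5, so the number of positives S ~ Bin(11, 0.5).
Step 4: Two-sided exact p-value = sum of Bin(11,0.5) probabilities at or below the observed probability = 0.065430.
Step 5: alpha = 0.1. reject H0.

n_eff = 11, pos = 9, neg = 2, p = 0.065430, reject H0.


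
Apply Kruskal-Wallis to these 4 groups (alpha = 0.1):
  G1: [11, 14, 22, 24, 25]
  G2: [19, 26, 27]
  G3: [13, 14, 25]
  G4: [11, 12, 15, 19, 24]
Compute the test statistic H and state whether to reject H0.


Step 1: Combine all N = 16 observations and assign midranks.
sorted (value, group, rank): (11,G1,1.5), (11,G4,1.5), (12,G4,3), (13,G3,4), (14,G1,5.5), (14,G3,5.5), (15,G4,7), (19,G2,8.5), (19,G4,8.5), (22,G1,10), (24,G1,11.5), (24,G4,11.5), (25,G1,13.5), (25,G3,13.5), (26,G2,15), (27,G2,16)
Step 2: Sum ranks within each group.
R_1 = 42 (n_1 = 5)
R_2 = 39.5 (n_2 = 3)
R_3 = 23 (n_3 = 3)
R_4 = 31.5 (n_4 = 5)
Step 3: H = 12/(N(N+1)) * sum(R_i^2/n_i) - 3(N+1)
     = 12/(16*17) * (42^2/5 + 39.5^2/3 + 23^2/3 + 31.5^2/5) - 3*17
     = 0.044118 * 1247.67 - 51
     = 4.044118.
Step 4: Ties present; correction factor C = 1 - 30/(16^3 - 16) = 0.992647. Corrected H = 4.044118 / 0.992647 = 4.074074.
Step 5: Under H0, H ~ chi^2(3); p-value = 0.253576.
Step 6: alpha = 0.1. fail to reject H0.

H = 4.0741, df = 3, p = 0.253576, fail to reject H0.


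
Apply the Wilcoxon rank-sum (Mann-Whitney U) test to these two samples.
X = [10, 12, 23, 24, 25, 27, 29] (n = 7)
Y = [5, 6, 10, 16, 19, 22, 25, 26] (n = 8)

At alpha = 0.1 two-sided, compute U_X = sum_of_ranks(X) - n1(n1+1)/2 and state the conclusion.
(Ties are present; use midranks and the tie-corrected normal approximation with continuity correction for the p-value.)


Step 1: Combine and sort all 15 observations; assign midranks.
sorted (value, group): (5,Y), (6,Y), (10,X), (10,Y), (12,X), (16,Y), (19,Y), (22,Y), (23,X), (24,X), (25,X), (25,Y), (26,Y), (27,X), (29,X)
ranks: 5->1, 6->2, 10->3.5, 10->3.5, 12->5, 16->6, 19->7, 22->8, 23->9, 24->10, 25->11.5, 25->11.5, 26->13, 27->14, 29->15
Step 2: Rank sum for X: R1 = 3.5 + 5 + 9 + 10 + 11.5 + 14 + 15 = 68.
Step 3: U_X = R1 - n1(n1+1)/2 = 68 - 7*8/2 = 68 - 28 = 40.
       U_Y = n1*n2 - U_X = 56 - 40 = 16.
Step 4: Ties are present, so use the tie-corrected normal approximation (with continuity correction) for the p-value.
Step 5: p-value = 0.182450; compare to alpha = 0.1. fail to reject H0.

U_X = 40, p = 0.182450, fail to reject H0 at alpha = 0.1.


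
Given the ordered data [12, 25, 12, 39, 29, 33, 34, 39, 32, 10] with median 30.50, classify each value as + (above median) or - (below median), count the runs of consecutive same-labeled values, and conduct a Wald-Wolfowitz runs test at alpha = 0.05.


Step 1: Compute median = 30.50; label A = above, B = below.
Labels in order: BBBABAAAAB  (n_A = 5, n_B = 5)
Step 2: Count runs R = 5.
Step 3: Under H0 (random ordering), E[R] = 2*n_A*n_B/(n_A+n_B) + 1 = 2*5*5/10 + 1 = 6.0000.
        Var[R] = 2*n_A*n_B*(2*n_A*n_B - n_A - n_B) / ((n_A+n_B)^2 * (n_A+n_B-1)) = 2000/900 = 2.2222.
        SD[R] = 1.4907.
Step 4: Continuity-corrected z = (R + 0.5 - E[R]) / SD[R] = (5 + 0.5 - 6.0000) / 1.4907 = -0.3354.
Step 5: Two-sided p-value via normal approximation = 2*(1 - Phi(|z|)) = 0.737316.
Step 6: alpha = 0.05. fail to reject H0.

R = 5, z = -0.3354, p = 0.737316, fail to reject H0.


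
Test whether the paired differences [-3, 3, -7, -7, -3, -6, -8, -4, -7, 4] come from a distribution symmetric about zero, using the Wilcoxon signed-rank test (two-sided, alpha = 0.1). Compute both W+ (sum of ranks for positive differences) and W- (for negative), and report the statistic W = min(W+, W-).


Step 1: Drop any zero differences (none here) and take |d_i|.
|d| = [3, 3, 7, 7, 3, 6, 8, 4, 7, 4]
Step 2: Midrank |d_i| (ties get averaged ranks).
ranks: |3|->2, |3|->2, |7|->8, |7|->8, |3|->2, |6|->6, |8|->10, |4|->4.5, |7|->8, |4|->4.5
Step 3: Attach original signs; sum ranks with positive sign and with negative sign.
W+ = 2 + 4.5 = 6.5
W- = 2 + 8 + 8 + 2 + 6 + 10 + 4.5 + 8 = 48.5
(Check: W+ + W- = 55 should equal n(n+1)/2 = 55.)
Step 4: Test statistic W = min(W+, W-) = 6.5.
Step 5: Ties in |d|, so use the tie-corrected normal approximation.
        E[W] = n(n+1)/4 = 10*11/4 = 27.5.
        Tie groups: |d|=3 (t=3), |d|=4 (t=2), |d|=7 (t=3); sum(t^3 - t) = 54.
        Var[W] = n(n+1)(2n+1)/24 - sum(t^3-t)/48 = 2310/24 - 54/48 = 95.125.
        z = (W - E[W]) / sqrt(Var[W]) = (6.5 - 27.5) / 9.7532 = -2.1531.
        Two-sided p = 2*Phi(z) = 0.031308.
Step 6: alpha = 0.1. reject H0.

W+ = 6.5, W- = 48.5, W = min = 6.5, p = 0.031308, reject H0.


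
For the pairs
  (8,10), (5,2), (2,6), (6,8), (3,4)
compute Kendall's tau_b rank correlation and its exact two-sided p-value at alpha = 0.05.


Step 1: Enumerate the 10 unordered pairs (i,j) with i<j and classify each by sign(x_j-x_i) * sign(y_j-y_i).
  (1,2):dx=-3,dy=-8->C; (1,3):dx=-6,dy=-4->C; (1,4):dx=-2,dy=-2->C; (1,5):dx=-5,dy=-6->C
  (2,3):dx=-3,dy=+4->D; (2,4):dx=+1,dy=+6->C; (2,5):dx=-2,dy=+2->D; (3,4):dx=+4,dy=+2->C
  (3,5):dx=+1,dy=-2->D; (4,5):dx=-3,dy=-4->C
Step 2: C = 7, D = 3, total pairs = 10.
Step 3: tau = (C - D)/(n(n-1)/2) = (7 - 3)/10 = 0.400000.
Step 4: Exact two-sided p-value (enumerate n! = 120 permutations of y under H0): p = 0.483333.
Step 5: alpha = 0.05. fail to reject H0.

tau_b = 0.4000 (C=7, D=3), p = 0.483333, fail to reject H0.


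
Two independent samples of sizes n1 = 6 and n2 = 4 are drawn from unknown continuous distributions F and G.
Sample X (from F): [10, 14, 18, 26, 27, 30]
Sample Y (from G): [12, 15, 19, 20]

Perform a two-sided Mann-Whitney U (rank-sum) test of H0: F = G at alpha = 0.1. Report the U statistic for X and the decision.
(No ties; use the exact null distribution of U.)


Step 1: Combine and sort all 10 observations; assign midranks.
sorted (value, group): (10,X), (12,Y), (14,X), (15,Y), (18,X), (19,Y), (20,Y), (26,X), (27,X), (30,X)
ranks: 10->1, 12->2, 14->3, 15->4, 18->5, 19->6, 20->7, 26->8, 27->9, 30->10
Step 2: Rank sum for X: R1 = 1 + 3 + 5 + 8 + 9 + 10 = 36.
Step 3: U_X = R1 - n1(n1+1)/2 = 36 - 6*7/2 = 36 - 21 = 15.
       U_Y = n1*n2 - U_X = 24 - 15 = 9.
Step 4: No ties, so the exact null distribution of U (based on enumerating the C(10,6) = 210 equally likely rank assignments) gives the two-sided p-value.
Step 5: p-value = 0.609524; compare to alpha = 0.1. fail to reject H0.

U_X = 15, p = 0.609524, fail to reject H0 at alpha = 0.1.


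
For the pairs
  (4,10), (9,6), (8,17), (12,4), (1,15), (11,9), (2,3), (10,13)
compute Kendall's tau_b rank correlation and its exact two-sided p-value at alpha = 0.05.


Step 1: Enumerate the 28 unordered pairs (i,j) with i<j and classify each by sign(x_j-x_i) * sign(y_j-y_i).
  (1,2):dx=+5,dy=-4->D; (1,3):dx=+4,dy=+7->C; (1,4):dx=+8,dy=-6->D; (1,5):dx=-3,dy=+5->D
  (1,6):dx=+7,dy=-1->D; (1,7):dx=-2,dy=-7->C; (1,8):dx=+6,dy=+3->C; (2,3):dx=-1,dy=+11->D
  (2,4):dx=+3,dy=-2->D; (2,5):dx=-8,dy=+9->D; (2,6):dx=+2,dy=+3->C; (2,7):dx=-7,dy=-3->C
  (2,8):dx=+1,dy=+7->C; (3,4):dx=+4,dy=-13->D; (3,5):dx=-7,dy=-2->C; (3,6):dx=+3,dy=-8->D
  (3,7):dx=-6,dy=-14->C; (3,8):dx=+2,dy=-4->D; (4,5):dx=-11,dy=+11->D; (4,6):dx=-1,dy=+5->D
  (4,7):dx=-10,dy=-1->C; (4,8):dx=-2,dy=+9->D; (5,6):dx=+10,dy=-6->D; (5,7):dx=+1,dy=-12->D
  (5,8):dx=+9,dy=-2->D; (6,7):dx=-9,dy=-6->C; (6,8):dx=-1,dy=+4->D; (7,8):dx=+8,dy=+10->C
Step 2: C = 11, D = 17, total pairs = 28.
Step 3: tau = (C - D)/(n(n-1)/2) = (11 - 17)/28 = -0.214286.
Step 4: Exact two-sided p-value (enumerate n! = 40320 permutations of y under H0): p = 0.548413.
Step 5: alpha = 0.05. fail to reject H0.

tau_b = -0.2143 (C=11, D=17), p = 0.548413, fail to reject H0.


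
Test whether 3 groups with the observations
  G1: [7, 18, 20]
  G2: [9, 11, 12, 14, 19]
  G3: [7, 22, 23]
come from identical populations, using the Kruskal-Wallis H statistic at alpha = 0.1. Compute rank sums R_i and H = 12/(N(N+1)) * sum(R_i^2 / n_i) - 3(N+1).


Step 1: Combine all N = 11 observations and assign midranks.
sorted (value, group, rank): (7,G1,1.5), (7,G3,1.5), (9,G2,3), (11,G2,4), (12,G2,5), (14,G2,6), (18,G1,7), (19,G2,8), (20,G1,9), (22,G3,10), (23,G3,11)
Step 2: Sum ranks within each group.
R_1 = 17.5 (n_1 = 3)
R_2 = 26 (n_2 = 5)
R_3 = 22.5 (n_3 = 3)
Step 3: H = 12/(N(N+1)) * sum(R_i^2/n_i) - 3(N+1)
     = 12/(11*12) * (17.5^2/3 + 26^2/5 + 22.5^2/3) - 3*12
     = 0.090909 * 406.033 - 36
     = 0.912121.
Step 4: Ties present; correction factor C = 1 - 6/(11^3 - 11) = 0.995455. Corrected H = 0.912121 / 0.995455 = 0.916286.
Step 5: Under H0, H ~ chi^2(2); p-value = 0.632457.
Step 6: alpha = 0.1. fail to reject H0.

H = 0.9163, df = 2, p = 0.632457, fail to reject H0.


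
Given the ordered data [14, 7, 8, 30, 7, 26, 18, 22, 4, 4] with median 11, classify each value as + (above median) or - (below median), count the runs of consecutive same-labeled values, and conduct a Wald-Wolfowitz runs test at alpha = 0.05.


Step 1: Compute median = 11; label A = above, B = below.
Labels in order: ABBABAAABB  (n_A = 5, n_B = 5)
Step 2: Count runs R = 6.
Step 3: Under H0 (random ordering), E[R] = 2*n_A*n_B/(n_A+n_B) + 1 = 2*5*5/10 + 1 = 6.0000.
        Var[R] = 2*n_A*n_B*(2*n_A*n_B - n_A - n_B) / ((n_A+n_B)^2 * (n_A+n_B-1)) = 2000/900 = 2.2222.
        SD[R] = 1.4907.
Step 4: R = E[R], so z = 0 with no continuity correction.
Step 5: Two-sided p-value via normal approximation = 2*(1 - Phi(|z|)) = 1.000000.
Step 6: alpha = 0.05. fail to reject H0.

R = 6, z = 0.0000, p = 1.000000, fail to reject H0.


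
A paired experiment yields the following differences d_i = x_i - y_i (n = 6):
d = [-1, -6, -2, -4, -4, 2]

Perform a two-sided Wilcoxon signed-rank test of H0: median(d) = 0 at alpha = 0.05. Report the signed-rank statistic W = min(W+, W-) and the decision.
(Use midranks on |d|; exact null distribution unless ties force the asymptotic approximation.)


Step 1: Drop any zero differences (none here) and take |d_i|.
|d| = [1, 6, 2, 4, 4, 2]
Step 2: Midrank |d_i| (ties get averaged ranks).
ranks: |1|->1, |6|->6, |2|->2.5, |4|->4.5, |4|->4.5, |2|->2.5
Step 3: Attach original signs; sum ranks with positive sign and with negative sign.
W+ = 2.5 = 2.5
W- = 1 + 6 + 2.5 + 4.5 + 4.5 = 18.5
(Check: W+ + W- = 21 should equal n(n+1)/2 = 21.)
Step 4: Test statistic W = min(W+, W-) = 2.5.
Step 5: Ties in |d|, so use the tie-corrected normal approximation.
        E[W] = n(n+1)/4 = 6*7/4 = 10.5.
        Tie groups: |d|=2 (t=2), |d|=4 (t=2); sum(t^3 - t) = 12.
        Var[W] = n(n+1)(2n+1)/24 - sum(t^3-t)/48 = 546/24 - 12/48 = 22.5.
        z = (W - E[W]) / sqrt(Var[W]) = (2.5 - 10.5) / 4.7434 = -1.6865.
        Two-sided p = 2*Phi(z) = 0.091690.
Step 6: alpha = 0.05. fail to reject H0.

W+ = 2.5, W- = 18.5, W = min = 2.5, p = 0.091690, fail to reject H0.


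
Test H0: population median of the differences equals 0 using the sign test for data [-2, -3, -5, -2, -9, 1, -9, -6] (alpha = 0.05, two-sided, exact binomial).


Step 1: Discard zero differences. Original n = 8; n_eff = number of nonzero differences = 8.
Nonzero differences (with sign): -2, -3, -5, -2, -9, +1, -9, -6
Step 2: Count signs: positive = 1, negative = 7.
Step 3: Under H0: P(positive) = 0.5, so the number of positives S ~ Bin(8, 0.5).
Step 4: Two-sided exact p-value = sum of Bin(8,0.5) probabilities at or below the observed probability = 0.070312.
Step 5: alpha = 0.05. fail to reject H0.

n_eff = 8, pos = 1, neg = 7, p = 0.070312, fail to reject H0.


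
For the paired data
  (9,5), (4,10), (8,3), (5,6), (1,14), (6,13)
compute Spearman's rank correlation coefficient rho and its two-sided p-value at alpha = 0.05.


Step 1: Rank x and y separately (midranks; no ties here).
rank(x): 9->6, 4->2, 8->5, 5->3, 1->1, 6->4
rank(y): 5->2, 10->4, 3->1, 6->3, 14->6, 13->5
Step 2: d_i = R_x(i) - R_y(i); compute d_i^2.
  (6-2)^2=16, (2-4)^2=4, (5-1)^2=16, (3-3)^2=0, (1-6)^2=25, (4-5)^2=1
sum(d^2) = 62.
Step 3: rho = 1 - 6*62 / (6*(6^2 - 1)) = 1 - 372/210 = -0.771429.
Step 4: Under H0, t = rho * sqrt((n-2)/(1-rho^2)) = -2.4247 ~ t(4).
Step 5: Two-sided p-value from the t-distribution with 4 df = 0.072397.
Step 6: alpha = 0.05. fail to reject H0.

rho = -0.7714, p = 0.072397, fail to reject H0 at alpha = 0.05.


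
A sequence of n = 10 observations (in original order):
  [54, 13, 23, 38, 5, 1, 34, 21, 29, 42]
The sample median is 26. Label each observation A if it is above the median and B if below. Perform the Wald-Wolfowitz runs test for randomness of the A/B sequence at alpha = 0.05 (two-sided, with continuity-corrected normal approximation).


Step 1: Compute median = 26; label A = above, B = below.
Labels in order: ABBABBABAA  (n_A = 5, n_B = 5)
Step 2: Count runs R = 7.
Step 3: Under H0 (random ordering), E[R] = 2*n_A*n_B/(n_A+n_B) + 1 = 2*5*5/10 + 1 = 6.0000.
        Var[R] = 2*n_A*n_B*(2*n_A*n_B - n_A - n_B) / ((n_A+n_B)^2 * (n_A+n_B-1)) = 2000/900 = 2.2222.
        SD[R] = 1.4907.
Step 4: Continuity-corrected z = (R - 0.5 - E[R]) / SD[R] = (7 - 0.5 - 6.0000) / 1.4907 = 0.3354.
Step 5: Two-sided p-value via normal approximation = 2*(1 - Phi(|z|)) = 0.737316.
Step 6: alpha = 0.05. fail to reject H0.

R = 7, z = 0.3354, p = 0.737316, fail to reject H0.


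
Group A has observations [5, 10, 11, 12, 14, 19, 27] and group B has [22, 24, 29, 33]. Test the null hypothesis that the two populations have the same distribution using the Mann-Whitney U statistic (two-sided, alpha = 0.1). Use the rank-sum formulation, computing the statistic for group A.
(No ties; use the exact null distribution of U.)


Step 1: Combine and sort all 11 observations; assign midranks.
sorted (value, group): (5,X), (10,X), (11,X), (12,X), (14,X), (19,X), (22,Y), (24,Y), (27,X), (29,Y), (33,Y)
ranks: 5->1, 10->2, 11->3, 12->4, 14->5, 19->6, 22->7, 24->8, 27->9, 29->10, 33->11
Step 2: Rank sum for X: R1 = 1 + 2 + 3 + 4 + 5 + 6 + 9 = 30.
Step 3: U_X = R1 - n1(n1+1)/2 = 30 - 7*8/2 = 30 - 28 = 2.
       U_Y = n1*n2 - U_X = 28 - 2 = 26.
Step 4: No ties, so the exact null distribution of U (based on enumerating the C(11,7) = 330 equally likely rank assignments) gives the two-sided p-value.
Step 5: p-value = 0.024242; compare to alpha = 0.1. reject H0.

U_X = 2, p = 0.024242, reject H0 at alpha = 0.1.


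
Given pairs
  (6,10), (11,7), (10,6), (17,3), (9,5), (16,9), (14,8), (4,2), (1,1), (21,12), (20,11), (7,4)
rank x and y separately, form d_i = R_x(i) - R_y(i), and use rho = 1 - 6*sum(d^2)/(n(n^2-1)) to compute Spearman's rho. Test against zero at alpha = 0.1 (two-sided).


Step 1: Rank x and y separately (midranks; no ties here).
rank(x): 6->3, 11->7, 10->6, 17->10, 9->5, 16->9, 14->8, 4->2, 1->1, 21->12, 20->11, 7->4
rank(y): 10->10, 7->7, 6->6, 3->3, 5->5, 9->9, 8->8, 2->2, 1->1, 12->12, 11->11, 4->4
Step 2: d_i = R_x(i) - R_y(i); compute d_i^2.
  (3-10)^2=49, (7-7)^2=0, (6-6)^2=0, (10-3)^2=49, (5-5)^2=0, (9-9)^2=0, (8-8)^2=0, (2-2)^2=0, (1-1)^2=0, (12-12)^2=0, (11-11)^2=0, (4-4)^2=0
sum(d^2) = 98.
Step 3: rho = 1 - 6*98 / (12*(12^2 - 1)) = 1 - 588/1716 = 0.657343.
Step 4: Under H0, t = rho * sqrt((n-2)/(1-rho^2)) = 2.7584 ~ t(10).
Step 5: Two-sided p-value from the t-distribution with 10 df = 0.020185.
Step 6: alpha = 0.1. reject H0.

rho = 0.6573, p = 0.020185, reject H0 at alpha = 0.1.


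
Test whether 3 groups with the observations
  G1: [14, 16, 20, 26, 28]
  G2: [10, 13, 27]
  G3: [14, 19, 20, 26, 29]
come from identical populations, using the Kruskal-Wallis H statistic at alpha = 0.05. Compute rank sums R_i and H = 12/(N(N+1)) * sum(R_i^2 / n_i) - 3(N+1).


Step 1: Combine all N = 13 observations and assign midranks.
sorted (value, group, rank): (10,G2,1), (13,G2,2), (14,G1,3.5), (14,G3,3.5), (16,G1,5), (19,G3,6), (20,G1,7.5), (20,G3,7.5), (26,G1,9.5), (26,G3,9.5), (27,G2,11), (28,G1,12), (29,G3,13)
Step 2: Sum ranks within each group.
R_1 = 37.5 (n_1 = 5)
R_2 = 14 (n_2 = 3)
R_3 = 39.5 (n_3 = 5)
Step 3: H = 12/(N(N+1)) * sum(R_i^2/n_i) - 3(N+1)
     = 12/(13*14) * (37.5^2/5 + 14^2/3 + 39.5^2/5) - 3*14
     = 0.065934 * 658.633 - 42
     = 1.426374.
Step 4: Ties present; correction factor C = 1 - 18/(13^3 - 13) = 0.991758. Corrected H = 1.426374 / 0.991758 = 1.438227.
Step 5: Under H0, H ~ chi^2(2); p-value = 0.487184.
Step 6: alpha = 0.05. fail to reject H0.

H = 1.4382, df = 2, p = 0.487184, fail to reject H0.


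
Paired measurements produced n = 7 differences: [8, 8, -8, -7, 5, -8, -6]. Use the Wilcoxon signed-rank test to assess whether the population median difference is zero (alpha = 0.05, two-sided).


Step 1: Drop any zero differences (none here) and take |d_i|.
|d| = [8, 8, 8, 7, 5, 8, 6]
Step 2: Midrank |d_i| (ties get averaged ranks).
ranks: |8|->5.5, |8|->5.5, |8|->5.5, |7|->3, |5|->1, |8|->5.5, |6|->2
Step 3: Attach original signs; sum ranks with positive sign and with negative sign.
W+ = 5.5 + 5.5 + 1 = 12
W- = 5.5 + 3 + 5.5 + 2 = 16
(Check: W+ + W- = 28 should equal n(n+1)/2 = 28.)
Step 4: Test statistic W = min(W+, W-) = 12.
Step 5: Ties in |d|, so use the tie-corrected normal approximation.
        E[W] = n(n+1)/4 = 7*8/4 = 14.
        Tie groups: |d|=8 (t=4); sum(t^3 - t) = 60.
        Var[W] = n(n+1)(2n+1)/24 - sum(t^3-t)/48 = 840/24 - 60/48 = 33.75.
        z = (W - E[W]) / sqrt(Var[W]) = (12 - 14) / 5.8095 = -0.3443.
        Two-sided p = 2*Phi(z) = 0.730647.
Step 6: alpha = 0.05. fail to reject H0.

W+ = 12, W- = 16, W = min = 12, p = 0.730647, fail to reject H0.


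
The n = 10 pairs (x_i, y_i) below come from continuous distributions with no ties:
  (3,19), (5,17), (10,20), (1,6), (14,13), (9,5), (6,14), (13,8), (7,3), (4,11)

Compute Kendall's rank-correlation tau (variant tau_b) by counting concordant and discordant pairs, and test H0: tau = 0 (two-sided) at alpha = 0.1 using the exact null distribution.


Step 1: Enumerate the 45 unordered pairs (i,j) with i<j and classify each by sign(x_j-x_i) * sign(y_j-y_i).
  (1,2):dx=+2,dy=-2->D; (1,3):dx=+7,dy=+1->C; (1,4):dx=-2,dy=-13->C; (1,5):dx=+11,dy=-6->D
  (1,6):dx=+6,dy=-14->D; (1,7):dx=+3,dy=-5->D; (1,8):dx=+10,dy=-11->D; (1,9):dx=+4,dy=-16->D
  (1,10):dx=+1,dy=-8->D; (2,3):dx=+5,dy=+3->C; (2,4):dx=-4,dy=-11->C; (2,5):dx=+9,dy=-4->D
  (2,6):dx=+4,dy=-12->D; (2,7):dx=+1,dy=-3->D; (2,8):dx=+8,dy=-9->D; (2,9):dx=+2,dy=-14->D
  (2,10):dx=-1,dy=-6->C; (3,4):dx=-9,dy=-14->C; (3,5):dx=+4,dy=-7->D; (3,6):dx=-1,dy=-15->C
  (3,7):dx=-4,dy=-6->C; (3,8):dx=+3,dy=-12->D; (3,9):dx=-3,dy=-17->C; (3,10):dx=-6,dy=-9->C
  (4,5):dx=+13,dy=+7->C; (4,6):dx=+8,dy=-1->D; (4,7):dx=+5,dy=+8->C; (4,8):dx=+12,dy=+2->C
  (4,9):dx=+6,dy=-3->D; (4,10):dx=+3,dy=+5->C; (5,6):dx=-5,dy=-8->C; (5,7):dx=-8,dy=+1->D
  (5,8):dx=-1,dy=-5->C; (5,9):dx=-7,dy=-10->C; (5,10):dx=-10,dy=-2->C; (6,7):dx=-3,dy=+9->D
  (6,8):dx=+4,dy=+3->C; (6,9):dx=-2,dy=-2->C; (6,10):dx=-5,dy=+6->D; (7,8):dx=+7,dy=-6->D
  (7,9):dx=+1,dy=-11->D; (7,10):dx=-2,dy=-3->C; (8,9):dx=-6,dy=-5->C; (8,10):dx=-9,dy=+3->D
  (9,10):dx=-3,dy=+8->D
Step 2: C = 22, D = 23, total pairs = 45.
Step 3: tau = (C - D)/(n(n-1)/2) = (22 - 23)/45 = -0.022222.
Step 4: Exact two-sided p-value (enumerate n! = 3628800 permutations of y under H0): p = 1.000000.
Step 5: alpha = 0.1. fail to reject H0.

tau_b = -0.0222 (C=22, D=23), p = 1.000000, fail to reject H0.


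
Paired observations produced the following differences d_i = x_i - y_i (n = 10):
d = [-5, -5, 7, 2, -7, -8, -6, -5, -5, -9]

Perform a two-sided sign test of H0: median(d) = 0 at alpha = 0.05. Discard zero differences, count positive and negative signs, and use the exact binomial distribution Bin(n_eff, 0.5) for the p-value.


Step 1: Discard zero differences. Original n = 10; n_eff = number of nonzero differences = 10.
Nonzero differences (with sign): -5, -5, +7, +2, -7, -8, -6, -5, -5, -9
Step 2: Count signs: positive = 2, negative = 8.
Step 3: Under H0: P(positive) = 0.5, so the number of positives S ~ Bin(10, 0.5).
Step 4: Two-sided exact p-value = sum of Bin(10,0.5) probabilities at or below the observed probability = 0.109375.
Step 5: alpha = 0.05. fail to reject H0.

n_eff = 10, pos = 2, neg = 8, p = 0.109375, fail to reject H0.


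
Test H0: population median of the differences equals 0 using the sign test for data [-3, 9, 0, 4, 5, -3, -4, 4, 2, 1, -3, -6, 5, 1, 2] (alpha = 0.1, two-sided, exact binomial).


Step 1: Discard zero differences. Original n = 15; n_eff = number of nonzero differences = 14.
Nonzero differences (with sign): -3, +9, +4, +5, -3, -4, +4, +2, +1, -3, -6, +5, +1, +2
Step 2: Count signs: positive = 9, negative = 5.
Step 3: Under H0: P(positive) = 0.5, so the number of positives S ~ Bin(14, 0.5).
Step 4: Two-sided exact p-value = sum of Bin(14,0.5) probabilities at or below the observed probability = 0.423950.
Step 5: alpha = 0.1. fail to reject H0.

n_eff = 14, pos = 9, neg = 5, p = 0.423950, fail to reject H0.


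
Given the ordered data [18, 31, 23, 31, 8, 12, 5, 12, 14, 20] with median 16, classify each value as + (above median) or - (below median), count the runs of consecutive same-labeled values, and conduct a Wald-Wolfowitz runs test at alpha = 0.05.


Step 1: Compute median = 16; label A = above, B = below.
Labels in order: AAAABBBBBA  (n_A = 5, n_B = 5)
Step 2: Count runs R = 3.
Step 3: Under H0 (random ordering), E[R] = 2*n_A*n_B/(n_A+n_B) + 1 = 2*5*5/10 + 1 = 6.0000.
        Var[R] = 2*n_A*n_B*(2*n_A*n_B - n_A - n_B) / ((n_A+n_B)^2 * (n_A+n_B-1)) = 2000/900 = 2.2222.
        SD[R] = 1.4907.
Step 4: Continuity-corrected z = (R + 0.5 - E[R]) / SD[R] = (3 + 0.5 - 6.0000) / 1.4907 = -1.6771.
Step 5: Two-sided p-value via normal approximation = 2*(1 - Phi(|z|)) = 0.093533.
Step 6: alpha = 0.05. fail to reject H0.

R = 3, z = -1.6771, p = 0.093533, fail to reject H0.


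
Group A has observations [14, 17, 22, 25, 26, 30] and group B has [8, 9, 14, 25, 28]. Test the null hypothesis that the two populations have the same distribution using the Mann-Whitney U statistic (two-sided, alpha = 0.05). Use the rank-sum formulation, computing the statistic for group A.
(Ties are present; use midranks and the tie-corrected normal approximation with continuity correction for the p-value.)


Step 1: Combine and sort all 11 observations; assign midranks.
sorted (value, group): (8,Y), (9,Y), (14,X), (14,Y), (17,X), (22,X), (25,X), (25,Y), (26,X), (28,Y), (30,X)
ranks: 8->1, 9->2, 14->3.5, 14->3.5, 17->5, 22->6, 25->7.5, 25->7.5, 26->9, 28->10, 30->11
Step 2: Rank sum for X: R1 = 3.5 + 5 + 6 + 7.5 + 9 + 11 = 42.
Step 3: U_X = R1 - n1(n1+1)/2 = 42 - 6*7/2 = 42 - 21 = 21.
       U_Y = n1*n2 - U_X = 30 - 21 = 9.
Step 4: Ties are present, so use the tie-corrected normal approximation (with continuity correction) for the p-value.
Step 5: p-value = 0.313093; compare to alpha = 0.05. fail to reject H0.

U_X = 21, p = 0.313093, fail to reject H0 at alpha = 0.05.


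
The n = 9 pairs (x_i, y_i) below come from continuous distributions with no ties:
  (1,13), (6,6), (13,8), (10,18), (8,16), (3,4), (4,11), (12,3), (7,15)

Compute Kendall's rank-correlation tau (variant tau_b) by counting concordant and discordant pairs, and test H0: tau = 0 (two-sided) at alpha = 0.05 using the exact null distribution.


Step 1: Enumerate the 36 unordered pairs (i,j) with i<j and classify each by sign(x_j-x_i) * sign(y_j-y_i).
  (1,2):dx=+5,dy=-7->D; (1,3):dx=+12,dy=-5->D; (1,4):dx=+9,dy=+5->C; (1,5):dx=+7,dy=+3->C
  (1,6):dx=+2,dy=-9->D; (1,7):dx=+3,dy=-2->D; (1,8):dx=+11,dy=-10->D; (1,9):dx=+6,dy=+2->C
  (2,3):dx=+7,dy=+2->C; (2,4):dx=+4,dy=+12->C; (2,5):dx=+2,dy=+10->C; (2,6):dx=-3,dy=-2->C
  (2,7):dx=-2,dy=+5->D; (2,8):dx=+6,dy=-3->D; (2,9):dx=+1,dy=+9->C; (3,4):dx=-3,dy=+10->D
  (3,5):dx=-5,dy=+8->D; (3,6):dx=-10,dy=-4->C; (3,7):dx=-9,dy=+3->D; (3,8):dx=-1,dy=-5->C
  (3,9):dx=-6,dy=+7->D; (4,5):dx=-2,dy=-2->C; (4,6):dx=-7,dy=-14->C; (4,7):dx=-6,dy=-7->C
  (4,8):dx=+2,dy=-15->D; (4,9):dx=-3,dy=-3->C; (5,6):dx=-5,dy=-12->C; (5,7):dx=-4,dy=-5->C
  (5,8):dx=+4,dy=-13->D; (5,9):dx=-1,dy=-1->C; (6,7):dx=+1,dy=+7->C; (6,8):dx=+9,dy=-1->D
  (6,9):dx=+4,dy=+11->C; (7,8):dx=+8,dy=-8->D; (7,9):dx=+3,dy=+4->C; (8,9):dx=-5,dy=+12->D
Step 2: C = 20, D = 16, total pairs = 36.
Step 3: tau = (C - D)/(n(n-1)/2) = (20 - 16)/36 = 0.111111.
Step 4: Exact two-sided p-value (enumerate n! = 362880 permutations of y under H0): p = 0.761414.
Step 5: alpha = 0.05. fail to reject H0.

tau_b = 0.1111 (C=20, D=16), p = 0.761414, fail to reject H0.


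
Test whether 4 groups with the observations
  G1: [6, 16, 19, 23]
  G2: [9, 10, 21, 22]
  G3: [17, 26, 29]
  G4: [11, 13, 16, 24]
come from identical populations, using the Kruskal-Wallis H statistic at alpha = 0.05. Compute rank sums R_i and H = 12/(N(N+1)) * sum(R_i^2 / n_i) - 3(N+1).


Step 1: Combine all N = 15 observations and assign midranks.
sorted (value, group, rank): (6,G1,1), (9,G2,2), (10,G2,3), (11,G4,4), (13,G4,5), (16,G1,6.5), (16,G4,6.5), (17,G3,8), (19,G1,9), (21,G2,10), (22,G2,11), (23,G1,12), (24,G4,13), (26,G3,14), (29,G3,15)
Step 2: Sum ranks within each group.
R_1 = 28.5 (n_1 = 4)
R_2 = 26 (n_2 = 4)
R_3 = 37 (n_3 = 3)
R_4 = 28.5 (n_4 = 4)
Step 3: H = 12/(N(N+1)) * sum(R_i^2/n_i) - 3(N+1)
     = 12/(15*16) * (28.5^2/4 + 26^2/4 + 37^2/3 + 28.5^2/4) - 3*16
     = 0.050000 * 1031.46 - 48
     = 3.572917.
Step 4: Ties present; correction factor C = 1 - 6/(15^3 - 15) = 0.998214. Corrected H = 3.572917 / 0.998214 = 3.579308.
Step 5: Under H0, H ~ chi^2(3); p-value = 0.310621.
Step 6: alpha = 0.05. fail to reject H0.

H = 3.5793, df = 3, p = 0.310621, fail to reject H0.


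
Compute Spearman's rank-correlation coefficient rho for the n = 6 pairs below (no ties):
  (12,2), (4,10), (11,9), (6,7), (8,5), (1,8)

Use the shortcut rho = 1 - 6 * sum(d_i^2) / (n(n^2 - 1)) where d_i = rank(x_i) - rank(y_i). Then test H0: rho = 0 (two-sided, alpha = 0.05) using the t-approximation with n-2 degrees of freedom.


Step 1: Rank x and y separately (midranks; no ties here).
rank(x): 12->6, 4->2, 11->5, 6->3, 8->4, 1->1
rank(y): 2->1, 10->6, 9->5, 7->3, 5->2, 8->4
Step 2: d_i = R_x(i) - R_y(i); compute d_i^2.
  (6-1)^2=25, (2-6)^2=16, (5-5)^2=0, (3-3)^2=0, (4-2)^2=4, (1-4)^2=9
sum(d^2) = 54.
Step 3: rho = 1 - 6*54 / (6*(6^2 - 1)) = 1 - 324/210 = -0.542857.
Step 4: Under H0, t = rho * sqrt((n-2)/(1-rho^2)) = -1.2928 ~ t(4).
Step 5: Two-sided p-value from the t-distribution with 4 df = 0.265703.
Step 6: alpha = 0.05. fail to reject H0.

rho = -0.5429, p = 0.265703, fail to reject H0 at alpha = 0.05.


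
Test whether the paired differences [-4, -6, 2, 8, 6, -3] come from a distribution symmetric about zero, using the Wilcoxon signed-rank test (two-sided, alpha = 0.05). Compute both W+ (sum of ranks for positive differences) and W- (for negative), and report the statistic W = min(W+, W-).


Step 1: Drop any zero differences (none here) and take |d_i|.
|d| = [4, 6, 2, 8, 6, 3]
Step 2: Midrank |d_i| (ties get averaged ranks).
ranks: |4|->3, |6|->4.5, |2|->1, |8|->6, |6|->4.5, |3|->2
Step 3: Attach original signs; sum ranks with positive sign and with negative sign.
W+ = 1 + 6 + 4.5 = 11.5
W- = 3 + 4.5 + 2 = 9.5
(Check: W+ + W- = 21 should equal n(n+1)/2 = 21.)
Step 4: Test statistic W = min(W+, W-) = 9.5.
Step 5: Ties in |d|, so use the tie-corrected normal approximation.
        E[W] = n(n+1)/4 = 6*7/4 = 10.5.
        Tie groups: |d|=6 (t=2); sum(t^3 - t) = 6.
        Var[W] = n(n+1)(2n+1)/24 - sum(t^3-t)/48 = 546/24 - 6/48 = 22.625.
        z = (W - E[W]) / sqrt(Var[W]) = (9.5 - 10.5) / 4.7566 = -0.2102.
        Two-sided p = 2*Phi(z) = 0.833484.
Step 6: alpha = 0.05. fail to reject H0.

W+ = 11.5, W- = 9.5, W = min = 9.5, p = 0.833484, fail to reject H0.


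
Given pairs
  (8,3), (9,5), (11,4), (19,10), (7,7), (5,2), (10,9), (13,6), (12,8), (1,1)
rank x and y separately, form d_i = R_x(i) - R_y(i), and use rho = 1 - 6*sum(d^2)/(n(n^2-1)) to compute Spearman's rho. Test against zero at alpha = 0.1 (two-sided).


Step 1: Rank x and y separately (midranks; no ties here).
rank(x): 8->4, 9->5, 11->7, 19->10, 7->3, 5->2, 10->6, 13->9, 12->8, 1->1
rank(y): 3->3, 5->5, 4->4, 10->10, 7->7, 2->2, 9->9, 6->6, 8->8, 1->1
Step 2: d_i = R_x(i) - R_y(i); compute d_i^2.
  (4-3)^2=1, (5-5)^2=0, (7-4)^2=9, (10-10)^2=0, (3-7)^2=16, (2-2)^2=0, (6-9)^2=9, (9-6)^2=9, (8-8)^2=0, (1-1)^2=0
sum(d^2) = 44.
Step 3: rho = 1 - 6*44 / (10*(10^2 - 1)) = 1 - 264/990 = 0.733333.
Step 4: Under H0, t = rho * sqrt((n-2)/(1-rho^2)) = 3.0509 ~ t(8).
Step 5: Two-sided p-value from the t-distribution with 8 df = 0.015801.
Step 6: alpha = 0.1. reject H0.

rho = 0.7333, p = 0.015801, reject H0 at alpha = 0.1.


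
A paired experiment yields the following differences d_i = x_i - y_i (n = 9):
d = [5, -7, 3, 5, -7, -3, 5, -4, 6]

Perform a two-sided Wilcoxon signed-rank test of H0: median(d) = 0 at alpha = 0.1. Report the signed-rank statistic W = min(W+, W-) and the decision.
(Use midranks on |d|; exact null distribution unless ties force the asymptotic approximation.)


Step 1: Drop any zero differences (none here) and take |d_i|.
|d| = [5, 7, 3, 5, 7, 3, 5, 4, 6]
Step 2: Midrank |d_i| (ties get averaged ranks).
ranks: |5|->5, |7|->8.5, |3|->1.5, |5|->5, |7|->8.5, |3|->1.5, |5|->5, |4|->3, |6|->7
Step 3: Attach original signs; sum ranks with positive sign and with negative sign.
W+ = 5 + 1.5 + 5 + 5 + 7 = 23.5
W- = 8.5 + 8.5 + 1.5 + 3 = 21.5
(Check: W+ + W- = 45 should equal n(n+1)/2 = 45.)
Step 4: Test statistic W = min(W+, W-) = 21.5.
Step 5: Ties in |d|, so use the tie-corrected normal approximation.
        E[W] = n(n+1)/4 = 9*10/4 = 22.5.
        Tie groups: |d|=3 (t=2), |d|=5 (t=3), |d|=7 (t=2); sum(t^3 - t) = 36.
        Var[W] = n(n+1)(2n+1)/24 - sum(t^3-t)/48 = 1710/24 - 36/48 = 70.5.
        z = (W - E[W]) / sqrt(Var[W]) = (21.5 - 22.5) / 8.3964 = -0.1191.
        Two-sided p = 2*Phi(z) = 0.905198.
Step 6: alpha = 0.1. fail to reject H0.

W+ = 23.5, W- = 21.5, W = min = 21.5, p = 0.905198, fail to reject H0.


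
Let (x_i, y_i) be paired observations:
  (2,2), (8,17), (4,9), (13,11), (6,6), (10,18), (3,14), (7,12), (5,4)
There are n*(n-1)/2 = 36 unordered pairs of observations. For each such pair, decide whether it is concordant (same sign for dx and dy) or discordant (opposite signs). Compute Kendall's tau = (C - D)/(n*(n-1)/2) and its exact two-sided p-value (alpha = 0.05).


Step 1: Enumerate the 36 unordered pairs (i,j) with i<j and classify each by sign(x_j-x_i) * sign(y_j-y_i).
  (1,2):dx=+6,dy=+15->C; (1,3):dx=+2,dy=+7->C; (1,4):dx=+11,dy=+9->C; (1,5):dx=+4,dy=+4->C
  (1,6):dx=+8,dy=+16->C; (1,7):dx=+1,dy=+12->C; (1,8):dx=+5,dy=+10->C; (1,9):dx=+3,dy=+2->C
  (2,3):dx=-4,dy=-8->C; (2,4):dx=+5,dy=-6->D; (2,5):dx=-2,dy=-11->C; (2,6):dx=+2,dy=+1->C
  (2,7):dx=-5,dy=-3->C; (2,8):dx=-1,dy=-5->C; (2,9):dx=-3,dy=-13->C; (3,4):dx=+9,dy=+2->C
  (3,5):dx=+2,dy=-3->D; (3,6):dx=+6,dy=+9->C; (3,7):dx=-1,dy=+5->D; (3,8):dx=+3,dy=+3->C
  (3,9):dx=+1,dy=-5->D; (4,5):dx=-7,dy=-5->C; (4,6):dx=-3,dy=+7->D; (4,7):dx=-10,dy=+3->D
  (4,8):dx=-6,dy=+1->D; (4,9):dx=-8,dy=-7->C; (5,6):dx=+4,dy=+12->C; (5,7):dx=-3,dy=+8->D
  (5,8):dx=+1,dy=+6->C; (5,9):dx=-1,dy=-2->C; (6,7):dx=-7,dy=-4->C; (6,8):dx=-3,dy=-6->C
  (6,9):dx=-5,dy=-14->C; (7,8):dx=+4,dy=-2->D; (7,9):dx=+2,dy=-10->D; (8,9):dx=-2,dy=-8->C
Step 2: C = 26, D = 10, total pairs = 36.
Step 3: tau = (C - D)/(n(n-1)/2) = (26 - 10)/36 = 0.444444.
Step 4: Exact two-sided p-value (enumerate n! = 362880 permutations of y under H0): p = 0.119439.
Step 5: alpha = 0.05. fail to reject H0.

tau_b = 0.4444 (C=26, D=10), p = 0.119439, fail to reject H0.


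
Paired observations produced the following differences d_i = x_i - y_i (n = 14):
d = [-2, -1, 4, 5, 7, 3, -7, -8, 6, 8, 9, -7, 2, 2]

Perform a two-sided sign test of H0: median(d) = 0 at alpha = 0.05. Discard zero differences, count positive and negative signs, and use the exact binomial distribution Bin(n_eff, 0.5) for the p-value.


Step 1: Discard zero differences. Original n = 14; n_eff = number of nonzero differences = 14.
Nonzero differences (with sign): -2, -1, +4, +5, +7, +3, -7, -8, +6, +8, +9, -7, +2, +2
Step 2: Count signs: positive = 9, negative = 5.
Step 3: Under H0: P(positive) = 0.5, so the number of positives S ~ Bin(14, 0.5).
Step 4: Two-sided exact p-value = sum of Bin(14,0.5) probabilities at or below the observed probability = 0.423950.
Step 5: alpha = 0.05. fail to reject H0.

n_eff = 14, pos = 9, neg = 5, p = 0.423950, fail to reject H0.


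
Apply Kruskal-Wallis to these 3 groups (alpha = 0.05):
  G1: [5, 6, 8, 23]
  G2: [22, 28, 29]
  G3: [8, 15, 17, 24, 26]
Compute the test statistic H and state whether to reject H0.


Step 1: Combine all N = 12 observations and assign midranks.
sorted (value, group, rank): (5,G1,1), (6,G1,2), (8,G1,3.5), (8,G3,3.5), (15,G3,5), (17,G3,6), (22,G2,7), (23,G1,8), (24,G3,9), (26,G3,10), (28,G2,11), (29,G2,12)
Step 2: Sum ranks within each group.
R_1 = 14.5 (n_1 = 4)
R_2 = 30 (n_2 = 3)
R_3 = 33.5 (n_3 = 5)
Step 3: H = 12/(N(N+1)) * sum(R_i^2/n_i) - 3(N+1)
     = 12/(12*13) * (14.5^2/4 + 30^2/3 + 33.5^2/5) - 3*13
     = 0.076923 * 577.013 - 39
     = 5.385577.
Step 4: Ties present; correction factor C = 1 - 6/(12^3 - 12) = 0.996503. Corrected H = 5.385577 / 0.996503 = 5.404474.
Step 5: Under H0, H ~ chi^2(2); p-value = 0.067055.
Step 6: alpha = 0.05. fail to reject H0.

H = 5.4045, df = 2, p = 0.067055, fail to reject H0.


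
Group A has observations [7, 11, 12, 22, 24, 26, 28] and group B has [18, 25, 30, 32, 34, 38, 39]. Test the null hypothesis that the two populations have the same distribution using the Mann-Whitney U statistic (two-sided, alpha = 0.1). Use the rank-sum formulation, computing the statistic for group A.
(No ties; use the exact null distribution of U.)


Step 1: Combine and sort all 14 observations; assign midranks.
sorted (value, group): (7,X), (11,X), (12,X), (18,Y), (22,X), (24,X), (25,Y), (26,X), (28,X), (30,Y), (32,Y), (34,Y), (38,Y), (39,Y)
ranks: 7->1, 11->2, 12->3, 18->4, 22->5, 24->6, 25->7, 26->8, 28->9, 30->10, 32->11, 34->12, 38->13, 39->14
Step 2: Rank sum for X: R1 = 1 + 2 + 3 + 5 + 6 + 8 + 9 = 34.
Step 3: U_X = R1 - n1(n1+1)/2 = 34 - 7*8/2 = 34 - 28 = 6.
       U_Y = n1*n2 - U_X = 49 - 6 = 43.
Step 4: No ties, so the exact null distribution of U (based on enumerating the C(14,7) = 3432 equally likely rank assignments) gives the two-sided p-value.
Step 5: p-value = 0.017483; compare to alpha = 0.1. reject H0.

U_X = 6, p = 0.017483, reject H0 at alpha = 0.1.


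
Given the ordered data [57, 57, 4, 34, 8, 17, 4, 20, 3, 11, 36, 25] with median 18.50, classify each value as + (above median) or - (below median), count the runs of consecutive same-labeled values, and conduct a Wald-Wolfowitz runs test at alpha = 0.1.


Step 1: Compute median = 18.50; label A = above, B = below.
Labels in order: AABABBBABBAA  (n_A = 6, n_B = 6)
Step 2: Count runs R = 7.
Step 3: Under H0 (random ordering), E[R] = 2*n_A*n_B/(n_A+n_B) + 1 = 2*6*6/12 + 1 = 7.0000.
        Var[R] = 2*n_A*n_B*(2*n_A*n_B - n_A - n_B) / ((n_A+n_B)^2 * (n_A+n_B-1)) = 4320/1584 = 2.7273.
        SD[R] = 1.6514.
Step 4: R = E[R], so z = 0 with no continuity correction.
Step 5: Two-sided p-value via normal approximation = 2*(1 - Phi(|z|)) = 1.000000.
Step 6: alpha = 0.1. fail to reject H0.

R = 7, z = 0.0000, p = 1.000000, fail to reject H0.


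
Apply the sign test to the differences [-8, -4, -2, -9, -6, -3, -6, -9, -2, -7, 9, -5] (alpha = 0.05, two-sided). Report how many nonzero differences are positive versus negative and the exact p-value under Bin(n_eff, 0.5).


Step 1: Discard zero differences. Original n = 12; n_eff = number of nonzero differences = 12.
Nonzero differences (with sign): -8, -4, -2, -9, -6, -3, -6, -9, -2, -7, +9, -5
Step 2: Count signs: positive = 1, negative = 11.
Step 3: Under H0: P(positive) = 0.5, so the number of positives S ~ Bin(12, 0.5).
Step 4: Two-sided exact p-value = sum of Bin(12,0.5) probabilities at or below the observed probability = 0.006348.
Step 5: alpha = 0.05. reject H0.

n_eff = 12, pos = 1, neg = 11, p = 0.006348, reject H0.


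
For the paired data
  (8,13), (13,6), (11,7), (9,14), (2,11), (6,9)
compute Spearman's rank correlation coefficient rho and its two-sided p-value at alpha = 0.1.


Step 1: Rank x and y separately (midranks; no ties here).
rank(x): 8->3, 13->6, 11->5, 9->4, 2->1, 6->2
rank(y): 13->5, 6->1, 7->2, 14->6, 11->4, 9->3
Step 2: d_i = R_x(i) - R_y(i); compute d_i^2.
  (3-5)^2=4, (6-1)^2=25, (5-2)^2=9, (4-6)^2=4, (1-4)^2=9, (2-3)^2=1
sum(d^2) = 52.
Step 3: rho = 1 - 6*52 / (6*(6^2 - 1)) = 1 - 312/210 = -0.485714.
Step 4: Under H0, t = rho * sqrt((n-2)/(1-rho^2)) = -1.1113 ~ t(4).
Step 5: Two-sided p-value from the t-distribution with 4 df = 0.328723.
Step 6: alpha = 0.1. fail to reject H0.

rho = -0.4857, p = 0.328723, fail to reject H0 at alpha = 0.1.


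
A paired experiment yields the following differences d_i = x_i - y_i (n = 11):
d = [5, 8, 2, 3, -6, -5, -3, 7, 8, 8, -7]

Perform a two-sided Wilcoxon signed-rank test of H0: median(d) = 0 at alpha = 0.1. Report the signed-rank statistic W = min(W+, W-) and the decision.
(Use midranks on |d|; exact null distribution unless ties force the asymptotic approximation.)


Step 1: Drop any zero differences (none here) and take |d_i|.
|d| = [5, 8, 2, 3, 6, 5, 3, 7, 8, 8, 7]
Step 2: Midrank |d_i| (ties get averaged ranks).
ranks: |5|->4.5, |8|->10, |2|->1, |3|->2.5, |6|->6, |5|->4.5, |3|->2.5, |7|->7.5, |8|->10, |8|->10, |7|->7.5
Step 3: Attach original signs; sum ranks with positive sign and with negative sign.
W+ = 4.5 + 10 + 1 + 2.5 + 7.5 + 10 + 10 = 45.5
W- = 6 + 4.5 + 2.5 + 7.5 = 20.5
(Check: W+ + W- = 66 should equal n(n+1)/2 = 66.)
Step 4: Test statistic W = min(W+, W-) = 20.5.
Step 5: Ties in |d|, so use the tie-corrected normal approximation.
        E[W] = n(n+1)/4 = 11*12/4 = 33.
        Tie groups: |d|=3 (t=2), |d|=5 (t=2), |d|=7 (t=2), |d|=8 (t=3); sum(t^3 - t) = 42.
        Var[W] = n(n+1)(2n+1)/24 - sum(t^3-t)/48 = 3036/24 - 42/48 = 125.625.
        z = (W - E[W]) / sqrt(Var[W]) = (20.5 - 33) / 11.2083 = -1.1152.
        Two-sided p = 2*Phi(z) = 0.264744.
Step 6: alpha = 0.1. fail to reject H0.

W+ = 45.5, W- = 20.5, W = min = 20.5, p = 0.264744, fail to reject H0.
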